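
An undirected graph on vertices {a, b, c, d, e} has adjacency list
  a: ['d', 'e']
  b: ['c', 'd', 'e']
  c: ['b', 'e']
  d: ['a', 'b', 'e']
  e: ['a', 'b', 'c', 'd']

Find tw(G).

A width-2 tree decomposition is:
Bags: B1 = {b, c, e}  B2 = {b, d, e}  B3 = {a, d, e}
Tree: B1–B2, B2–B3
Every bag has size at most 3, so the width is 3 − 1 = 2 and tw(G) ≤ 2. On the other hand G contains the 3-clique {a, d, e}. A clique must lie in a single bag of any decomposition, so no decomposition can have width below 2. Hence tw(G) = 2 exactly.

2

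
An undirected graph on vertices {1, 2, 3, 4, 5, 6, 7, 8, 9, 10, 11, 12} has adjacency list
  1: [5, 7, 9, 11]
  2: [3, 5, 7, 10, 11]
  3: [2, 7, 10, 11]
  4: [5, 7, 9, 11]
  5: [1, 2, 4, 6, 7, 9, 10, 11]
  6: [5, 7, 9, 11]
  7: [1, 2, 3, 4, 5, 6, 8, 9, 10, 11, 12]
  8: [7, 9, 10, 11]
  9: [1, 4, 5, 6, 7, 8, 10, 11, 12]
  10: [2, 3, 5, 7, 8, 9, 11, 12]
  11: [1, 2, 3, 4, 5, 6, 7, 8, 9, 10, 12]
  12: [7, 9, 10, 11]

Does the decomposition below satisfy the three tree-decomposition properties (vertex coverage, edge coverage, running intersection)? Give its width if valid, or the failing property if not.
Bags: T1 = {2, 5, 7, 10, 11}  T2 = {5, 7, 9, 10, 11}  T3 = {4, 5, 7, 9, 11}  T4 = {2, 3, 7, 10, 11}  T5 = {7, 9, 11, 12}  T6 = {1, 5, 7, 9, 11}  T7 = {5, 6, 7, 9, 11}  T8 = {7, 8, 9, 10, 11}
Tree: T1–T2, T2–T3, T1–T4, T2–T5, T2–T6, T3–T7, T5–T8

No — edge (10,12) lies in no bag.

A tree decomposition must satisfy three properties: every vertex lies in some bag; for every edge, both endpoints lie together in some bag; and for every vertex, the bags containing it form a connected subtree. Here edge (10,12) lies in no bag, so the decomposition is invalid.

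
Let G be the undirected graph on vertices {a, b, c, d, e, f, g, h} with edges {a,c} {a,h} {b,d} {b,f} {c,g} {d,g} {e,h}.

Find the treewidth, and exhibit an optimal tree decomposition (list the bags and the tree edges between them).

Every bag has size at most 2, so the width is 2 − 1 = 1 and tw(G) ≤ 1. Any graph with an edge has treewidth ≥ 1, and G has the edge f–b. Hence tw(G) = 1 exactly.

Treewidth 1.
Bags: B1 = {b, f}  B2 = {b, d}  B3 = {d, g}  B4 = {c, g}  B5 = {a, c}  B6 = {a, h}  B7 = {e, h}
Tree: B1–B2, B2–B3, B3–B4, B4–B5, B5–B6, B6–B7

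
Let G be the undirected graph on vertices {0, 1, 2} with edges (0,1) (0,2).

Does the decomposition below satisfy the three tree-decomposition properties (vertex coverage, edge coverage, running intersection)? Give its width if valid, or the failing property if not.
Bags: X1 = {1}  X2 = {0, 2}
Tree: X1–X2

A tree decomposition must satisfy three properties: every vertex lies in some bag; for every edge, both endpoints lie together in some bag; and for every vertex, the bags containing it form a connected subtree. Here edge (0,1) lies in no bag, so the decomposition is invalid.

No — edge (0,1) lies in no bag.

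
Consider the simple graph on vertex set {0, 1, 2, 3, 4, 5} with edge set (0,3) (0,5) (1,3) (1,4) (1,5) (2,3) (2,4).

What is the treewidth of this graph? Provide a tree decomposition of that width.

Treewidth 2.
Bags: B1 = {0, 1, 5}  B2 = {0, 1, 3}  B3 = {1, 3, 4}  B4 = {2, 3, 4}
Tree: B1–B2, B2–B3, B3–B4

The largest bag has 3 vertices, giving width 2; this decomposition certifies tw(G) ≤ 2. For the lower bound, G contains the cycle 5–0–3–1–5, so G is not a forest; only forests have treewidth ≤ 1, hence tw(G) ≥ 2. Hence tw(G) = 2 exactly.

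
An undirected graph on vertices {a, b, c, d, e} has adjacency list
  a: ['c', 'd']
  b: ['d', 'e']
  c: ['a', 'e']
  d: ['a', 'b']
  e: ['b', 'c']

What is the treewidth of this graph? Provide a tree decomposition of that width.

Treewidth 2.
One optimal decomposition is:
Bags: B1 = {a, c, d}  B2 = {c, d, e}  B3 = {b, d, e}
Tree: B1–B2, B2–B3

The largest bag has 3 vertices, giving width 2; this decomposition certifies tw(G) ≤ 2. For the lower bound, G contains the cycle d–a–c–e–b–d, so G is not a forest; only forests have treewidth ≤ 1, hence tw(G) ≥ 2. Therefore the treewidth is 2.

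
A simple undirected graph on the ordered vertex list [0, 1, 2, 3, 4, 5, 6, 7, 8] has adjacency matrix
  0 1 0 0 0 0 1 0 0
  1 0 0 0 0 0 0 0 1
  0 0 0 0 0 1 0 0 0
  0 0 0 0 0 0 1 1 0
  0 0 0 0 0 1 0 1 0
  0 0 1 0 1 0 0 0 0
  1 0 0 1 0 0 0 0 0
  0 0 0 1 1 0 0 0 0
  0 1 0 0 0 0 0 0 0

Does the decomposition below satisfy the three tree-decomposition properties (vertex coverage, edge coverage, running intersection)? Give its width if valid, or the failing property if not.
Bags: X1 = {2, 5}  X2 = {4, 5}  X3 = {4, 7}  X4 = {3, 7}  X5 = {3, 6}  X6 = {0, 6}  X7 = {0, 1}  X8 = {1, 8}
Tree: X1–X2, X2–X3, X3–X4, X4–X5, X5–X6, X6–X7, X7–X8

Yes; width 1.

Every vertex of G appears in some bag (union = {0, 1, 2, 3, 4, 5, 6, 7, 8}); every edge is covered by a bag; and for each vertex v the set of bags containing v is connected in the bag tree. The decomposition is therefore valid. The largest bag has 2 vertices, so the width is 1.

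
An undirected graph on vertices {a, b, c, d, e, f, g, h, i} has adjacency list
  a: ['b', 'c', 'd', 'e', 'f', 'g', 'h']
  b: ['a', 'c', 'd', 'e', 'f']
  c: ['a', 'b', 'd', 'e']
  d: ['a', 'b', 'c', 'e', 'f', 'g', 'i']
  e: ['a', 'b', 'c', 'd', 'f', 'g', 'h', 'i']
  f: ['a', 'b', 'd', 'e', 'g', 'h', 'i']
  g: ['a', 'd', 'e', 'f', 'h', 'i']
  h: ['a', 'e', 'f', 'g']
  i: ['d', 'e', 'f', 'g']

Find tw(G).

A width-4 tree decomposition is:
Bags: B1 = {a, b, d, e, f}  B2 = {a, d, e, f, g}  B3 = {d, e, f, g, i}  B4 = {a, e, f, g, h}  B5 = {a, b, c, d, e}
Tree: B1–B2, B2–B3, B2–B4, B1–B5
The largest bag has 5 vertices, giving width 4; this decomposition certifies tw(G) ≤ 4. Conversely, {a, b, c, d, e} is a clique of size 5, and the vertices of any clique must share a bag in every tree decomposition; so some bag has ≥ 5 vertices and tw(G) ≥ 4. The upper and lower bounds meet at 4, so that is the treewidth.

4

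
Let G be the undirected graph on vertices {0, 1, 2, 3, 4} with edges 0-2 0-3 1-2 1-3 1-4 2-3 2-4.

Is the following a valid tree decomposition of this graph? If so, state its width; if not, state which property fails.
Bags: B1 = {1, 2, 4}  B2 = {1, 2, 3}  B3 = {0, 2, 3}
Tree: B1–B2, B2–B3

Checking the three conditions: (i) the bags cover all of {0, 1, 2, 3, 4}; (ii) for each edge, some bag contains both endpoints; (iii) the bags containing any fixed vertex form a subtree. All hold, so the decomposition is valid with width 3 − 1 = 2.

Yes; width 2.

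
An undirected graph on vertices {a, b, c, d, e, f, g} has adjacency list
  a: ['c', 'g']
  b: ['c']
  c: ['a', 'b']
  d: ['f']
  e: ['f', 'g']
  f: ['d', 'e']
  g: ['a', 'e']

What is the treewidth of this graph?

A width-1 tree decomposition is:
Bags: B1 = {b, c}  B2 = {a, c}  B3 = {a, g}  B4 = {e, g}  B5 = {e, f}  B6 = {d, f}
Tree: B1–B2, B2–B3, B3–B4, B4–B5, B5–B6
Each bag holds 2 vertices, so the decomposition has width 1, which upper-bounds the treewidth. G has an edge, so its treewidth is at least 1. The upper and lower bounds meet at 1, so that is the treewidth.

1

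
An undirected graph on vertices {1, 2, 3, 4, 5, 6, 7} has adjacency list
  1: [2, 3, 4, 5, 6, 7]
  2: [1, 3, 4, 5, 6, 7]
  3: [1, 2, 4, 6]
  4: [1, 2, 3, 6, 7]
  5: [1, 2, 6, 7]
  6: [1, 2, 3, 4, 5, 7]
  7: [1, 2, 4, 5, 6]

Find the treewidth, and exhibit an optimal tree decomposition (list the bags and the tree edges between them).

Treewidth 4.
Bags: B1 = {1, 2, 4, 6, 7}  B2 = {1, 2, 5, 6, 7}  B3 = {1, 2, 3, 4, 6}
Tree: B1–B2, B1–B3

The largest bag has 5 vertices, giving width 4; this decomposition certifies tw(G) ≤ 4. Conversely, {1, 2, 3, 4, 6} is a clique of size 5, and the vertices of any clique must share a bag in every tree decomposition; so some bag has ≥ 5 vertices and tw(G) ≥ 4. The upper and lower bounds meet at 4, so that is the treewidth.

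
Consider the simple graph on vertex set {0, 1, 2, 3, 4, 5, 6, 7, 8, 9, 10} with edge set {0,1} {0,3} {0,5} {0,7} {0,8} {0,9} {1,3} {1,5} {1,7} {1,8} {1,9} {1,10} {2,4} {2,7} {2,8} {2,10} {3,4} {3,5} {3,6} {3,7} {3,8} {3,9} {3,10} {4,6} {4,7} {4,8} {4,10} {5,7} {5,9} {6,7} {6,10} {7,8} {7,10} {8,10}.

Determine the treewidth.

4

A width-4 tree decomposition is:
Bags: B1 = {1, 3, 7, 8, 10}  B2 = {0, 1, 3, 7, 8}  B3 = {0, 1, 3, 5, 7}  B4 = {3, 4, 7, 8, 10}  B5 = {3, 4, 6, 7, 10}  B6 = {2, 4, 7, 8, 10}  B7 = {0, 1, 3, 5, 9}
Tree: B1–B2, B2–B3, B1–B4, B4–B5, B4–B6, B3–B7
The largest bag has 5 vertices, giving width 4; this decomposition certifies tw(G) ≤ 4. For the lower bound, the 5 vertices {2, 4, 7, 8, 10} are pairwise adjacent, and any tree decomposition puts a clique entirely inside one bag — forcing width ≥ 4. Hence tw(G) = 4 exactly.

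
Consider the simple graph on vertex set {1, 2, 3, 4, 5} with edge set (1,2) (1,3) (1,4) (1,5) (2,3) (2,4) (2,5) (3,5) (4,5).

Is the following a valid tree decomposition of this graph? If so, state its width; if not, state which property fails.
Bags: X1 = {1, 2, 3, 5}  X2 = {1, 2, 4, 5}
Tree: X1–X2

Yes; width 3.

Checking the three conditions: (i) the bags cover all of {1, 2, 3, 4, 5}; (ii) for each edge, some bag contains both endpoints; (iii) the bags containing any fixed vertex form a subtree. All hold, so the decomposition is valid with width 4 − 1 = 3.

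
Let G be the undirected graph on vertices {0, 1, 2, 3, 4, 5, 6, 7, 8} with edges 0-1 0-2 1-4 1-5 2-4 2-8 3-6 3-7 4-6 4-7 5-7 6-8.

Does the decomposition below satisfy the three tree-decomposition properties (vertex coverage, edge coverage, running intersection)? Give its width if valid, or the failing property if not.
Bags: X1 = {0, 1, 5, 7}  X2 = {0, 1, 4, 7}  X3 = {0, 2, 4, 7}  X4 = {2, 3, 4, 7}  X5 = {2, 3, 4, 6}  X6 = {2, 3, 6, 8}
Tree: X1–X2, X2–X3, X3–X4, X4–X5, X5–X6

Every vertex of G appears in some bag (union = {0, 1, 2, 3, 4, 5, 6, 7, 8}); every edge is covered by a bag; and for each vertex v the set of bags containing v is connected in the bag tree. The decomposition is therefore valid. The largest bag has 4 vertices, so the width is 3.

Yes; width 3.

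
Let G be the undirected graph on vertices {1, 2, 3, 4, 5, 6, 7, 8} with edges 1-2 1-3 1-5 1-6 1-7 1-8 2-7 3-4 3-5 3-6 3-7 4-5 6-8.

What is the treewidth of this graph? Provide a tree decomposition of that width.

Each bag holds 3 vertices, so the decomposition has width 2, which upper-bounds the treewidth. On the other hand G contains the 3-clique {1, 6, 8}. A clique must lie in a single bag of any decomposition, so no decomposition can have width below 2. Combining the bounds, tw(G) = 2.

Treewidth 2.
One optimal decomposition is:
Bags: B1 = {1, 3, 6}  B2 = {1, 6, 8}  B3 = {1, 3, 5}  B4 = {1, 3, 7}  B5 = {1, 2, 7}  B6 = {3, 4, 5}
Tree: B1–B2, B1–B3, B3–B4, B4–B5, B3–B6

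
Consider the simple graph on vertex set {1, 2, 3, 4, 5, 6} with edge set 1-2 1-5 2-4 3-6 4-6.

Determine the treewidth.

A width-1 tree decomposition is:
Bags: B1 = {1, 5}  B2 = {1, 2}  B3 = {2, 4}  B4 = {4, 6}  B5 = {3, 6}
Tree: B1–B2, B2–B3, B3–B4, B4–B5
The largest bag has 2 vertices, giving width 1; this decomposition certifies tw(G) ≤ 1. Any graph with an edge has treewidth ≥ 1, and G has the edge 5–1. Hence tw(G) = 1 exactly.

1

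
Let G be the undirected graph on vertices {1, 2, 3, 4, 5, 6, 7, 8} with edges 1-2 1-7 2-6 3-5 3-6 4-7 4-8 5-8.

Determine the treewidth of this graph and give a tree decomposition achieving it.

Treewidth 2.
Bags: B1 = {1, 2, 6}  B2 = {1, 6, 7}  B3 = {4, 6, 7}  B4 = {4, 6, 8}  B5 = {5, 6, 8}  B6 = {3, 5, 6}
Tree: B1–B2, B2–B3, B3–B4, B4–B5, B5–B6

The largest bag has 3 vertices, giving width 2; this decomposition certifies tw(G) ≤ 2. The edges 6–2–1–7–4–8–5–3–6 form a cycle, so G is not a tree and its treewidth is at least 2. The upper and lower bounds meet at 2, so that is the treewidth.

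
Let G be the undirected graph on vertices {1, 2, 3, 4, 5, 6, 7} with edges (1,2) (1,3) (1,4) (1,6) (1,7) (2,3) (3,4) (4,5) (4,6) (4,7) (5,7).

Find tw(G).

A width-2 tree decomposition is:
Bags: B1 = {1, 2, 3}  B2 = {1, 3, 4}  B3 = {1, 4, 6}  B4 = {1, 4, 7}  B5 = {4, 5, 7}
Tree: B1–B2, B2–B3, B2–B4, B4–B5
The largest bag has 3 vertices, giving width 2; this decomposition certifies tw(G) ≤ 2. Conversely, {1, 2, 3} is a clique of size 3, and the vertices of any clique must share a bag in every tree decomposition; so some bag has ≥ 3 vertices and tw(G) ≥ 2. The upper and lower bounds meet at 2, so that is the treewidth.

2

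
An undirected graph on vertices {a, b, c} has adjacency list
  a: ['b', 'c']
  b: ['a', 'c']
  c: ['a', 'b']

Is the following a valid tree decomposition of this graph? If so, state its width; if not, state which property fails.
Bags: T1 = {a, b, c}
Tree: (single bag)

Checking the three conditions: (i) the bags cover all of {a, b, c}; (ii) for each edge, some bag contains both endpoints; (iii) the bags containing any fixed vertex form a subtree. All hold, so the decomposition is valid with width 3 − 1 = 2.

Yes; width 2.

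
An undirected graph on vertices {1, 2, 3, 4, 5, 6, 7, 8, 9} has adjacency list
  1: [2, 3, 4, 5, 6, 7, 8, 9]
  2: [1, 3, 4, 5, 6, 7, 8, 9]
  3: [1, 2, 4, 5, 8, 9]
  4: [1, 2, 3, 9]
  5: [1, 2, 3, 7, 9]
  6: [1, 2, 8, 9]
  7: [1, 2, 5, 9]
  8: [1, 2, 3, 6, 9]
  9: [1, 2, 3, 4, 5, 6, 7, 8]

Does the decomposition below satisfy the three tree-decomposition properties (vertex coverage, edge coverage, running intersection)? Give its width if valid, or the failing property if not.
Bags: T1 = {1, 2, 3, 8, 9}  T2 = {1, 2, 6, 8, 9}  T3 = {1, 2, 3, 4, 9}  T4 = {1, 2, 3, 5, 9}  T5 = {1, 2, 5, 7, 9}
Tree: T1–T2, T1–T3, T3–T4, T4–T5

Yes; width 4.

Every vertex of G appears in some bag (union = {1, 2, 3, 4, 5, 6, 7, 8, 9}); every edge is covered by a bag; and for each vertex v the set of bags containing v is connected in the bag tree. The decomposition is therefore valid. The largest bag has 5 vertices, so the width is 4.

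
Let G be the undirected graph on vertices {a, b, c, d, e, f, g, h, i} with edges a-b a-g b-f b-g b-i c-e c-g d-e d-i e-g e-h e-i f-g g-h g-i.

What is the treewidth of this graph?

2

A width-2 tree decomposition is:
Bags: B1 = {c, e, g}  B2 = {e, g, h}  B3 = {e, g, i}  B4 = {b, g, i}  B5 = {a, b, g}  B6 = {d, e, i}  B7 = {b, f, g}
Tree: B1–B2, B2–B3, B3–B4, B4–B5, B3–B6, B5–B7
Each bag holds 3 vertices, so the decomposition has width 2, which upper-bounds the treewidth. For the lower bound, the 3 vertices {d, e, i} are pairwise adjacent, and any tree decomposition puts a clique entirely inside one bag — forcing width ≥ 2. Hence tw(G) = 2 exactly.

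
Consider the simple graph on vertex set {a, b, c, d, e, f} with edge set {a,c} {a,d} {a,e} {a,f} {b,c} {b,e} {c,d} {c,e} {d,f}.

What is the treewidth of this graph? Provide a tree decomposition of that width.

Treewidth 2.
One such decomposition:
Bags: B1 = {a, c, e}  B2 = {a, c, d}  B3 = {b, c, e}  B4 = {a, d, f}
Tree: B1–B2, B1–B3, B2–B4

Each bag holds 3 vertices, so the decomposition has width 2, which upper-bounds the treewidth. Conversely, {a, c, d} is a clique of size 3, and the vertices of any clique must share a bag in every tree decomposition; so some bag has ≥ 3 vertices and tw(G) ≥ 2. The upper and lower bounds meet at 2, so that is the treewidth.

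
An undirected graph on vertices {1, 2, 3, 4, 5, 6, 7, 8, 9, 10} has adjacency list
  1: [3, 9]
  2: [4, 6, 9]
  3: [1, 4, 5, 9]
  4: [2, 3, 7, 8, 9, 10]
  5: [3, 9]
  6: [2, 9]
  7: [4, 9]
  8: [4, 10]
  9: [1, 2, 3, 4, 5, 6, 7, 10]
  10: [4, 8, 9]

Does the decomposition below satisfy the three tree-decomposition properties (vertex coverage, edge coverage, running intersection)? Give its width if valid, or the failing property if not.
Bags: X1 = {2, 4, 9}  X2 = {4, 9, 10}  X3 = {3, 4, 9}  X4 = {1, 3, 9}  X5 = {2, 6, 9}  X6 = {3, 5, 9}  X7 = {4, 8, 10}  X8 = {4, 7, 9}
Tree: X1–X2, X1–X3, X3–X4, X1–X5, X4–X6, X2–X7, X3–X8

Checking the three conditions: (i) the bags cover all of {1, 2, 3, 4, 5, 6, 7, 8, 9, 10}; (ii) for each edge, some bag contains both endpoints; (iii) the bags containing any fixed vertex form a subtree. All hold, so the decomposition is valid with width 3 − 1 = 2.

Yes; width 2.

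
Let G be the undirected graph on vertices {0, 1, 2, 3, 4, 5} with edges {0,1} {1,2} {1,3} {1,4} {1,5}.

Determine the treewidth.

1

A width-1 tree decomposition is:
Bags: B1 = {0, 1}  B2 = {1, 3}  B3 = {1, 5}  B4 = {1, 4}  B5 = {1, 2}
Tree: B1–B2, B1–B3, B2–B4, B3–B5
The largest bag has 2 vertices, giving width 1; this decomposition certifies tw(G) ≤ 1. Any graph with an edge has treewidth ≥ 1, and G has the edge 0–1. The upper and lower bounds meet at 1, so that is the treewidth.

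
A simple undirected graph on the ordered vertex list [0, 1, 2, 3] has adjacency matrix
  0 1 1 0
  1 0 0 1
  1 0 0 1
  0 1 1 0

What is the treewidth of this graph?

A width-2 tree decomposition is:
Bags: B1 = {1, 2, 3}  B2 = {0, 1, 2}
Tree: B1–B2
Every bag has size at most 3, so the width is 3 − 1 = 2 and tw(G) ≤ 2. Since 2–3–1–0–2 is a cycle in G, G is not acyclic. Forests are exactly the graphs of treewidth ≤ 1, so tw(G) ≥ 2. The upper and lower bounds meet at 2, so that is the treewidth.

2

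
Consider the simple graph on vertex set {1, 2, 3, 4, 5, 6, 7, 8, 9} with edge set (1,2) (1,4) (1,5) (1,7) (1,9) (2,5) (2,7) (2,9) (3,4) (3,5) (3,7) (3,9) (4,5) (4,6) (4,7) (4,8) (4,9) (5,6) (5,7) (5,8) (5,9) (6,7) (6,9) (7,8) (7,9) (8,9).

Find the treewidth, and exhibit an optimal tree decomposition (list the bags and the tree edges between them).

Every bag has size at most 5, so the width is 5 − 1 = 4 and tw(G) ≤ 4. Conversely, {1, 2, 5, 7, 9} is a clique of size 5, and the vertices of any clique must share a bag in every tree decomposition; so some bag has ≥ 5 vertices and tw(G) ≥ 4. Therefore the treewidth is 4.

Treewidth 4.
One such decomposition:
Bags: B1 = {4, 5, 6, 7, 9}  B2 = {4, 5, 7, 8, 9}  B3 = {1, 4, 5, 7, 9}  B4 = {3, 4, 5, 7, 9}  B5 = {1, 2, 5, 7, 9}
Tree: B1–B2, B2–B3, B3–B4, B3–B5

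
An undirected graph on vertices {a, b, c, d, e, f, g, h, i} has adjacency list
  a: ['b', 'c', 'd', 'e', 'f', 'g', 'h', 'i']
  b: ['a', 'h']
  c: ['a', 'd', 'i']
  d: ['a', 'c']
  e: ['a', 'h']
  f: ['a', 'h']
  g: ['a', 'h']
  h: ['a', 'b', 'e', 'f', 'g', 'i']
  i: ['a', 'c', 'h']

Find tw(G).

A width-2 tree decomposition is:
Bags: B1 = {a, h, i}  B2 = {a, c, i}  B3 = {a, f, h}  B4 = {a, c, d}  B5 = {a, b, h}  B6 = {a, e, h}  B7 = {a, g, h}
Tree: B1–B2, B1–B3, B2–B4, B1–B5, B5–B6, B6–B7
Every bag has size at most 3, so the width is 3 − 1 = 2 and tw(G) ≤ 2. Conversely, {a, c, d} is a clique of size 3, and the vertices of any clique must share a bag in every tree decomposition; so some bag has ≥ 3 vertices and tw(G) ≥ 2. Hence tw(G) = 2 exactly.

2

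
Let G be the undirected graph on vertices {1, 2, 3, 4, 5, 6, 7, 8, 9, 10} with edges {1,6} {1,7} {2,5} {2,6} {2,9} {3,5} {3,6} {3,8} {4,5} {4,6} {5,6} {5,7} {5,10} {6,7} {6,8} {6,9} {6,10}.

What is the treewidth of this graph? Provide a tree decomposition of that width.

Treewidth 2.
One optimal decomposition is:
Bags: B1 = {3, 5, 6}  B2 = {5, 6, 7}  B3 = {1, 6, 7}  B4 = {3, 6, 8}  B5 = {2, 5, 6}  B6 = {5, 6, 10}  B7 = {4, 5, 6}  B8 = {2, 6, 9}
Tree: B1–B2, B2–B3, B1–B4, B1–B5, B1–B6, B6–B7, B5–B8

Every bag has size at most 3, so the width is 3 − 1 = 2 and tw(G) ≤ 2. For the lower bound, the 3 vertices {3, 6, 8} are pairwise adjacent, and any tree decomposition puts a clique entirely inside one bag — forcing width ≥ 2. Therefore the treewidth is 2.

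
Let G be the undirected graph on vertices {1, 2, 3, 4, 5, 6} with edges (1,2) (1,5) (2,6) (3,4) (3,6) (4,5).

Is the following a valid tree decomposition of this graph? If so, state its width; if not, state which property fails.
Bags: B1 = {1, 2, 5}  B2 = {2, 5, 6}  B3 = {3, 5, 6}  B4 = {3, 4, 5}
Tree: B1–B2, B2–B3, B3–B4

Checking the three conditions: (i) the bags cover all of {1, 2, 3, 4, 5, 6}; (ii) for each edge, some bag contains both endpoints; (iii) the bags containing any fixed vertex form a subtree. All hold, so the decomposition is valid with width 3 − 1 = 2.

Yes; width 2.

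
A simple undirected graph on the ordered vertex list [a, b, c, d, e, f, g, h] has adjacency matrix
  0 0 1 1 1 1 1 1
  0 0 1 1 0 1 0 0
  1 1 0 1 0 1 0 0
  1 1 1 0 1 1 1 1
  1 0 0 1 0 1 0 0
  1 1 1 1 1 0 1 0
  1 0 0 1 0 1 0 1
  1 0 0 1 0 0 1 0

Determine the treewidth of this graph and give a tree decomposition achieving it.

Treewidth 3.
One such decomposition:
Bags: B1 = {a, d, e, f}  B2 = {a, d, f, g}  B3 = {a, c, d, f}  B4 = {b, c, d, f}  B5 = {a, d, g, h}
Tree: B1–B2, B2–B3, B3–B4, B2–B5

Every bag has size at most 4, so the width is 4 − 1 = 3 and tw(G) ≤ 3. For the lower bound, the 4 vertices {a, d, g, h} are pairwise adjacent, and any tree decomposition puts a clique entirely inside one bag — forcing width ≥ 3. The upper and lower bounds meet at 3, so that is the treewidth.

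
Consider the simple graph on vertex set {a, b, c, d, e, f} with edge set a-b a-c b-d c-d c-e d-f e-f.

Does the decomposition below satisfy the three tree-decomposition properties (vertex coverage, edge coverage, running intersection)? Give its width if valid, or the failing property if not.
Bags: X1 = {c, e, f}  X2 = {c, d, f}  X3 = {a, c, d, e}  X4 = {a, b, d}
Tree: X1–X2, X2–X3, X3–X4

No — bags containing vertex e are not connected in the tree.

A tree decomposition must satisfy three properties: every vertex lies in some bag; for every edge, both endpoints lie together in some bag; and for every vertex, the bags containing it form a connected subtree. Here bags containing vertex e are not connected in the tree, so the decomposition is invalid.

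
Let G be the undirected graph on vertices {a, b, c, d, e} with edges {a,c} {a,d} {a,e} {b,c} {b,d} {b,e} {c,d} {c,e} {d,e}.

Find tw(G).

A width-3 tree decomposition is:
Bags: B1 = {a, c, d, e}  B2 = {b, c, d, e}
Tree: B1–B2
Each bag holds 4 vertices, so the decomposition has width 3, which upper-bounds the treewidth. On the other hand G contains the 4-clique {a, c, d, e}. A clique must lie in a single bag of any decomposition, so no decomposition can have width below 3. Combining the bounds, tw(G) = 3.

3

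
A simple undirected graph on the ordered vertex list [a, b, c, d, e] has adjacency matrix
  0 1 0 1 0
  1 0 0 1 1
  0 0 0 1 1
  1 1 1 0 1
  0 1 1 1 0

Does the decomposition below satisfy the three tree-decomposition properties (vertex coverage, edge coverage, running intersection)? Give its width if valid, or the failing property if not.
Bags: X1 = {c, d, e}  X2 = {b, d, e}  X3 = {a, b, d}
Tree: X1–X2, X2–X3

Yes; width 2.

Every vertex of G appears in some bag (union = {a, b, c, d, e}); every edge is covered by a bag; and for each vertex v the set of bags containing v is connected in the bag tree. The decomposition is therefore valid. The largest bag has 3 vertices, so the width is 2.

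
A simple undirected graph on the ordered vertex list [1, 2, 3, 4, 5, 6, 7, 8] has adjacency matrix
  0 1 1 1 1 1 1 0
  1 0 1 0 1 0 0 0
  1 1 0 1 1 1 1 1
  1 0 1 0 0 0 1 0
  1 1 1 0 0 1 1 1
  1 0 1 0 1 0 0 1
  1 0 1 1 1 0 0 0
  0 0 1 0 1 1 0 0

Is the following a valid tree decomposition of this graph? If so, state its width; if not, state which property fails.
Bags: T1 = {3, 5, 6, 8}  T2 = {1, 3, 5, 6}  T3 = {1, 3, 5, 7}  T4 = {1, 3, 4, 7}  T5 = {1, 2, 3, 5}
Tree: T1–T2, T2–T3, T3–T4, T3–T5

Checking the three conditions: (i) the bags cover all of {1, 2, 3, 4, 5, 6, 7, 8}; (ii) for each edge, some bag contains both endpoints; (iii) the bags containing any fixed vertex form a subtree. All hold, so the decomposition is valid with width 4 − 1 = 3.

Yes; width 3.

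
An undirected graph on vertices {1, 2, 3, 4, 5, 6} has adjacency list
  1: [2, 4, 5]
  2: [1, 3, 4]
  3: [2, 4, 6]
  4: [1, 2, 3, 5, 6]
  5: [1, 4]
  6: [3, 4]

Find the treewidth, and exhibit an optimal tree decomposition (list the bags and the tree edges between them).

The largest bag has 3 vertices, giving width 2; this decomposition certifies tw(G) ≤ 2. For the lower bound, the 3 vertices {1, 2, 4} are pairwise adjacent, and any tree decomposition puts a clique entirely inside one bag — forcing width ≥ 2. The upper and lower bounds meet at 2, so that is the treewidth.

Treewidth 2.
One such decomposition:
Bags: B1 = {1, 4, 5}  B2 = {1, 2, 4}  B3 = {2, 3, 4}  B4 = {3, 4, 6}
Tree: B1–B2, B2–B3, B3–B4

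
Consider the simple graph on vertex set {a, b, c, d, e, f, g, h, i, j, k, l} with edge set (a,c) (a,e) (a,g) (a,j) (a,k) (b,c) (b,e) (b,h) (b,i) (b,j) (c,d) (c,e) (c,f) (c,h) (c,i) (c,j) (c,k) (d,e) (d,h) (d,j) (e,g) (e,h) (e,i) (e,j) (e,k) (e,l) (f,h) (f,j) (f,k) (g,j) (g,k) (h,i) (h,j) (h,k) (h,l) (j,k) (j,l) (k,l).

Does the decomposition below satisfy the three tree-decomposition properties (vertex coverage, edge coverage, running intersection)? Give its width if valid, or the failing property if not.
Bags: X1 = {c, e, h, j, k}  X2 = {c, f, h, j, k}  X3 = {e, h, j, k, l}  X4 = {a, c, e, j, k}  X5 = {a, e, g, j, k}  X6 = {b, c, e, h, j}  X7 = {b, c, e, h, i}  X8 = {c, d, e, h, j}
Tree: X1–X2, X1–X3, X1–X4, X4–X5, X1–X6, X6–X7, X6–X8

Checking the three conditions: (i) the bags cover all of {a, b, c, d, e, f, g, h, i, j, k, l}; (ii) for each edge, some bag contains both endpoints; (iii) the bags containing any fixed vertex form a subtree. All hold, so the decomposition is valid with width 5 − 1 = 4.

Yes; width 4.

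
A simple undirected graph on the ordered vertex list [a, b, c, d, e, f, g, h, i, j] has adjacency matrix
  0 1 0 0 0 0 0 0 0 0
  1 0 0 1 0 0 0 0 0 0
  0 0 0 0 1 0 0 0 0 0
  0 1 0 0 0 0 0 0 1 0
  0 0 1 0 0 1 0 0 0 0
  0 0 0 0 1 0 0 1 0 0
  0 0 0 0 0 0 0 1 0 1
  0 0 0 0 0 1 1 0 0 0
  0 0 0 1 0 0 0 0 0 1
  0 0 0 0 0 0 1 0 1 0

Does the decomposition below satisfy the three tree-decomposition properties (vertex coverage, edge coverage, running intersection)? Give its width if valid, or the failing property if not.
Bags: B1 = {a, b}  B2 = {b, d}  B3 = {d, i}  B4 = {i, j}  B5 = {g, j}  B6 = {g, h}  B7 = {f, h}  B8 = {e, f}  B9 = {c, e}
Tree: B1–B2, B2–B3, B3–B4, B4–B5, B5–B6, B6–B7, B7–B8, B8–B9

Every vertex of G appears in some bag (union = {a, b, c, d, e, f, g, h, i, j}); every edge is covered by a bag; and for each vertex v the set of bags containing v is connected in the bag tree. The decomposition is therefore valid. The largest bag has 2 vertices, so the width is 1.

Yes; width 1.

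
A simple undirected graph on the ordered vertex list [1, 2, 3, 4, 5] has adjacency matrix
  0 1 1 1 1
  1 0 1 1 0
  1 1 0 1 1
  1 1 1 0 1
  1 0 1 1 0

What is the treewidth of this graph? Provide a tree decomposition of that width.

Treewidth 3.
Bags: B1 = {1, 2, 3, 4}  B2 = {1, 3, 4, 5}
Tree: B1–B2

The largest bag has 4 vertices, giving width 3; this decomposition certifies tw(G) ≤ 3. For the lower bound, the 4 vertices {1, 2, 3, 4} are pairwise adjacent, and any tree decomposition puts a clique entirely inside one bag — forcing width ≥ 3. Combining the bounds, tw(G) = 3.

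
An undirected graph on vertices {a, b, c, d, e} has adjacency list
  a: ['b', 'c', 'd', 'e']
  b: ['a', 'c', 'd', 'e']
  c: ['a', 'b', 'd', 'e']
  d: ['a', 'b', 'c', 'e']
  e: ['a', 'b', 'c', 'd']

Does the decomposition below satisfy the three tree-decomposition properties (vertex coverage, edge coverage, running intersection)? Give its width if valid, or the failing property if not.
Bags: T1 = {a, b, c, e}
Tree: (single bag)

No — vertex d appears in no bag.

A tree decomposition must satisfy three properties: every vertex lies in some bag; for every edge, both endpoints lie together in some bag; and for every vertex, the bags containing it form a connected subtree. Here vertex d appears in no bag, so the decomposition is invalid.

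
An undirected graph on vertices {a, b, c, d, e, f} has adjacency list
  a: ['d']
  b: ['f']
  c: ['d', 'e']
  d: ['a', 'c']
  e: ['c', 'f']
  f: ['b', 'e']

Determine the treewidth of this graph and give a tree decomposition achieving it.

Treewidth 1.
Bags: B1 = {a, d}  B2 = {c, d}  B3 = {c, e}  B4 = {e, f}  B5 = {b, f}
Tree: B1–B2, B2–B3, B3–B4, B4–B5

Each bag holds 2 vertices, so the decomposition has width 1, which upper-bounds the treewidth. Since G has at least one edge (e.g. a–d), it is not an edgeless graph, so tw(G) ≥ 1. The upper and lower bounds meet at 1, so that is the treewidth.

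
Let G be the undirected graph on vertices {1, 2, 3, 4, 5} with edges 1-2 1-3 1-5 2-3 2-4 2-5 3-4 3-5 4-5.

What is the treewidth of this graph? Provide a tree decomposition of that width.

Treewidth 3.
Bags: B1 = {2, 3, 4, 5}  B2 = {1, 2, 3, 5}
Tree: B1–B2

Each bag holds 4 vertices, so the decomposition has width 3, which upper-bounds the treewidth. On the other hand G contains the 4-clique {1, 2, 3, 5}. A clique must lie in a single bag of any decomposition, so no decomposition can have width below 3. Combining the bounds, tw(G) = 3.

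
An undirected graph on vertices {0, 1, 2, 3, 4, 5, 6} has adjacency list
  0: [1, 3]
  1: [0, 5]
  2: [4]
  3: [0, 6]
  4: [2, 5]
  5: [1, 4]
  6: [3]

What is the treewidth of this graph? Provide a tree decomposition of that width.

The largest bag has 2 vertices, giving width 1; this decomposition certifies tw(G) ≤ 1. G has an edge, so its treewidth is at least 1. Combining the bounds, tw(G) = 1.

Treewidth 1.
One such decomposition:
Bags: B1 = {3, 6}  B2 = {0, 3}  B3 = {0, 1}  B4 = {1, 5}  B5 = {4, 5}  B6 = {2, 4}
Tree: B1–B2, B2–B3, B3–B4, B4–B5, B5–B6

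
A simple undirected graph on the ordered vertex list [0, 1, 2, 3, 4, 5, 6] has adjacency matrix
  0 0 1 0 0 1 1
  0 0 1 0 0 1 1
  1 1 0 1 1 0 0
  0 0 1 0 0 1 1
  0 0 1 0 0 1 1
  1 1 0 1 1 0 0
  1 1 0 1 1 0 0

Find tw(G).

3

A width-3 tree decomposition is:
Bags: B1 = {0, 2, 5, 6}  B2 = {1, 2, 5, 6}  B3 = {2, 4, 5, 6}  B4 = {2, 3, 5, 6}
Tree: B1–B2, B2–B3, B3–B4
The largest bag has 4 vertices, giving width 3; this decomposition certifies tw(G) ≤ 3. For the lower bound: the 4 vertex sets {0,5}, {1,6}, {2}, {4} are disjoint, each induces a connected subgraph, and every pair is joined by at least one edge of G. Contracting each set to a single vertex therefore yields K_{4} as a minor, and since treewidth is minor-monotone, tw(G) ≥ tw(K_{4}) = 3. The upper and lower bounds meet at 3, so that is the treewidth.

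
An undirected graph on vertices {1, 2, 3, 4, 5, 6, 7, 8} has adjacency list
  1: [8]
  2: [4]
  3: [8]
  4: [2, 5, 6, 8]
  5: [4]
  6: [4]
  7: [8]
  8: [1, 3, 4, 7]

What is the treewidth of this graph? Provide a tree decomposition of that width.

Every bag has size at most 2, so the width is 2 − 1 = 1 and tw(G) ≤ 1. Any graph with an edge has treewidth ≥ 1, and G has the edge 8–3. Combining the bounds, tw(G) = 1.

Treewidth 1.
One such decomposition:
Bags: B1 = {3, 8}  B2 = {4, 8}  B3 = {7, 8}  B4 = {4, 6}  B5 = {2, 4}  B6 = {1, 8}  B7 = {4, 5}
Tree: B1–B2, B2–B3, B2–B4, B2–B5, B3–B6, B2–B7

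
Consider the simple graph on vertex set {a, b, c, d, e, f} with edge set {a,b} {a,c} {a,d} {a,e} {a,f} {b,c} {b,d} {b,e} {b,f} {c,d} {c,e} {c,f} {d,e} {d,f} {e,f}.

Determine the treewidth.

5

A width-5 tree decomposition is:
Bags: B1 = {a, b, c, d, e, f}
Tree: (single bag)
With just one bag of size 6, the width is 6 − 1 = 5, so tw(G) ≤ 5. On the other hand G contains the 6-clique {a, b, c, d, e, f}. A clique must lie in a single bag of any decomposition, so no decomposition can have width below 5. Therefore the treewidth is 5.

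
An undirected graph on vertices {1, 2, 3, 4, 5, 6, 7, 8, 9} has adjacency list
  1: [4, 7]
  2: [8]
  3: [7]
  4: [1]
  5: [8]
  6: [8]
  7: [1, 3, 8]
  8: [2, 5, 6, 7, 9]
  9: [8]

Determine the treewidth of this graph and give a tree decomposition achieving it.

Each bag holds 2 vertices, so the decomposition has width 1, which upper-bounds the treewidth. Any graph with an edge has treewidth ≥ 1, and G has the edge 7–8. The upper and lower bounds meet at 1, so that is the treewidth.

Treewidth 1.
One such decomposition:
Bags: B1 = {7, 8}  B2 = {2, 8}  B3 = {8, 9}  B4 = {5, 8}  B5 = {3, 7}  B6 = {1, 7}  B7 = {1, 4}  B8 = {6, 8}
Tree: B1–B2, B2–B3, B2–B4, B1–B5, B1–B6, B6–B7, B4–B8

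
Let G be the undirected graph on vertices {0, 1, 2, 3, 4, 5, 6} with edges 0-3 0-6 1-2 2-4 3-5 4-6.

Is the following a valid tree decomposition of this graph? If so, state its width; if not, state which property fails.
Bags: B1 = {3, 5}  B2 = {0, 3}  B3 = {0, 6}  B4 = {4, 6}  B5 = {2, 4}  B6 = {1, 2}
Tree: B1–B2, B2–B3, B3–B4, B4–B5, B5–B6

Vertex coverage: the bags together contain {0, 1, 2, 3, 4, 5, 6}, the full vertex set. Edge coverage: each edge of G has both endpoints in at least one bag. Running intersection: for every vertex, the bags containing it form a connected subtree. All three properties hold, so this is a valid tree decomposition of width max|bag| − 1 = 1, and hence tw(G) ≤ 1.

Yes; width 1.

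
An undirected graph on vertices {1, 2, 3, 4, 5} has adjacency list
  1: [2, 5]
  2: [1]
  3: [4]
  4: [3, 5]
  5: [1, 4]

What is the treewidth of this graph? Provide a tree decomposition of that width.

Treewidth 1.
Bags: B1 = {1, 2}  B2 = {1, 5}  B3 = {4, 5}  B4 = {3, 4}
Tree: B1–B2, B2–B3, B3–B4

The largest bag has 2 vertices, giving width 1; this decomposition certifies tw(G) ≤ 1. Since G has at least one edge (e.g. 2–1), it is not an edgeless graph, so tw(G) ≥ 1. The upper and lower bounds meet at 1, so that is the treewidth.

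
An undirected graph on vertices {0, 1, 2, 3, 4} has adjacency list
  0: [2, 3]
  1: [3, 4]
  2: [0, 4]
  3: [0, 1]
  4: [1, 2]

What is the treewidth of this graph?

A width-2 tree decomposition is:
Bags: B1 = {0, 2, 4}  B2 = {0, 1, 4}  B3 = {0, 1, 3}
Tree: B1–B2, B2–B3
The largest bag has 3 vertices, giving width 2; this decomposition certifies tw(G) ≤ 2. Since 0–2–4–1–3–0 is a cycle in G, G is not acyclic. Forests are exactly the graphs of treewidth ≤ 1, so tw(G) ≥ 2. Hence tw(G) = 2 exactly.

2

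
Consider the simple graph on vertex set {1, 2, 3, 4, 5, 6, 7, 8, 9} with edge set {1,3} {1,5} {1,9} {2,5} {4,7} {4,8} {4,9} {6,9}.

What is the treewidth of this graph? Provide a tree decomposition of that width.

Every bag has size at most 2, so the width is 2 − 1 = 1 and tw(G) ≤ 1. Since G has at least one edge (e.g. 4–9), it is not an edgeless graph, so tw(G) ≥ 1. The upper and lower bounds meet at 1, so that is the treewidth.

Treewidth 1.
One such decomposition:
Bags: B1 = {4, 9}  B2 = {1, 9}  B3 = {1, 5}  B4 = {6, 9}  B5 = {1, 3}  B6 = {2, 5}  B7 = {4, 7}  B8 = {4, 8}
Tree: B1–B2, B2–B3, B2–B4, B3–B5, B3–B6, B1–B7, B7–B8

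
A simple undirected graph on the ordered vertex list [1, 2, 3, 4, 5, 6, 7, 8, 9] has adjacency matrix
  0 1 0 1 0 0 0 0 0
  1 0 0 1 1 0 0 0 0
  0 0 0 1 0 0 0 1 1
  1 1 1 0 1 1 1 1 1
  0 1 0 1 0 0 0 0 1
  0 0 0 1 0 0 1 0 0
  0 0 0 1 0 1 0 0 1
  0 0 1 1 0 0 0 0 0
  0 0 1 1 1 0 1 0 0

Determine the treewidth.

2

A width-2 tree decomposition is:
Bags: B1 = {4, 5, 9}  B2 = {4, 7, 9}  B3 = {2, 4, 5}  B4 = {1, 2, 4}  B5 = {4, 6, 7}  B6 = {3, 4, 9}  B7 = {3, 4, 8}
Tree: B1–B2, B1–B3, B3–B4, B2–B5, B1–B6, B6–B7
Each bag holds 3 vertices, so the decomposition has width 2, which upper-bounds the treewidth. Conversely, {1, 2, 4} is a clique of size 3, and the vertices of any clique must share a bag in every tree decomposition; so some bag has ≥ 3 vertices and tw(G) ≥ 2. Hence tw(G) = 2 exactly.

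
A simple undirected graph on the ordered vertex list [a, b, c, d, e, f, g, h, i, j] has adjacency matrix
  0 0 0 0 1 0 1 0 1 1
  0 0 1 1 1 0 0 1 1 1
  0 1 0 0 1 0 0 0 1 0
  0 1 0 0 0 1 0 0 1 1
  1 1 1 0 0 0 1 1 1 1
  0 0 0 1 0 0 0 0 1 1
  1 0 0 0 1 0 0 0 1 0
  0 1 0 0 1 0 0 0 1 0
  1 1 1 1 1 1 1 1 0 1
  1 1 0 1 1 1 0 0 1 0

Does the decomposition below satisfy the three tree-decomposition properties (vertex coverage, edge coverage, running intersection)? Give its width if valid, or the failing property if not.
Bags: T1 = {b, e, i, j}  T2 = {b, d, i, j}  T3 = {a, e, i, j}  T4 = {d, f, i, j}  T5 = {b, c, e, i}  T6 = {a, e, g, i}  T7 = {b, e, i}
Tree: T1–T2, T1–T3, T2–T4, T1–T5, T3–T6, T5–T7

No — vertex h appears in no bag.

A tree decomposition must satisfy three properties: every vertex lies in some bag; for every edge, both endpoints lie together in some bag; and for every vertex, the bags containing it form a connected subtree. Here vertex h appears in no bag, so the decomposition is invalid.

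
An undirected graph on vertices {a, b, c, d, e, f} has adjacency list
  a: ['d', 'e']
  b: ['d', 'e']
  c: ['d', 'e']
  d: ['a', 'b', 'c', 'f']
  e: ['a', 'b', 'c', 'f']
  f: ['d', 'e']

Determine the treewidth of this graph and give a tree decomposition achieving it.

The largest bag has 3 vertices, giving width 2; this decomposition certifies tw(G) ≤ 2. Since d–f–e–b–d is a cycle in G, G is not acyclic. Forests are exactly the graphs of treewidth ≤ 1, so tw(G) ≥ 2. Therefore the treewidth is 2.

Treewidth 2.
One such decomposition:
Bags: B1 = {d, e, f}  B2 = {b, d, e}  B3 = {c, d, e}  B4 = {a, d, e}
Tree: B1–B2, B2–B3, B3–B4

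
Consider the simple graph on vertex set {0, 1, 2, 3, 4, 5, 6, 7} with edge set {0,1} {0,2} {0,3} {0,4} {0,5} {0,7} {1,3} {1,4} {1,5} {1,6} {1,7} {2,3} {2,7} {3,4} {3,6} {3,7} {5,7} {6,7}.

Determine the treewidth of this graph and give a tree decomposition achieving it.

Treewidth 3.
One such decomposition:
Bags: B1 = {1, 3, 6, 7}  B2 = {0, 1, 3, 7}  B3 = {0, 1, 5, 7}  B4 = {0, 2, 3, 7}  B5 = {0, 1, 3, 4}
Tree: B1–B2, B2–B3, B2–B4, B2–B5

Every bag has size at most 4, so the width is 4 − 1 = 3 and tw(G) ≤ 3. For the lower bound, the 4 vertices {0, 1, 3, 4} are pairwise adjacent, and any tree decomposition puts a clique entirely inside one bag — forcing width ≥ 3. Hence tw(G) = 3 exactly.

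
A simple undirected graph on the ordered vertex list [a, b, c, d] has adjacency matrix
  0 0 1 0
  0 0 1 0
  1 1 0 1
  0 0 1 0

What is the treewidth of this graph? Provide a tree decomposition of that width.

Treewidth 1.
Bags: B1 = {a, c}  B2 = {c, d}  B3 = {b, c}
Tree: B1–B2, B2–B3

Every bag has size at most 2, so the width is 2 − 1 = 1 and tw(G) ≤ 1. G has an edge, so its treewidth is at least 1. The upper and lower bounds meet at 1, so that is the treewidth.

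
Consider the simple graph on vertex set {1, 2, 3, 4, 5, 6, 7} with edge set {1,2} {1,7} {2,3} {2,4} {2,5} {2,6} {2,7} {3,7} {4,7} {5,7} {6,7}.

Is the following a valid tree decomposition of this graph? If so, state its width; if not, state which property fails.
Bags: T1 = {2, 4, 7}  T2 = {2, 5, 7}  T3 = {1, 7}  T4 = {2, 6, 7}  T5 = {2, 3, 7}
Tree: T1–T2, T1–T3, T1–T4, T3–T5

A tree decomposition must satisfy three properties: every vertex lies in some bag; for every edge, both endpoints lie together in some bag; and for every vertex, the bags containing it form a connected subtree. Here edge (2,1) lies in no bag, so the decomposition is invalid.

No — edge (2,1) lies in no bag.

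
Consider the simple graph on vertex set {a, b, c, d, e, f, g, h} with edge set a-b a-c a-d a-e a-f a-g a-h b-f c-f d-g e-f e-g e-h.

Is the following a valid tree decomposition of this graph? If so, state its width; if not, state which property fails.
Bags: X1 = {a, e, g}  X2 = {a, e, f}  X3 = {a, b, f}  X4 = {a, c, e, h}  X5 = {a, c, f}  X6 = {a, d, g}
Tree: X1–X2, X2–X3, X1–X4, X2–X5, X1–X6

A tree decomposition must satisfy three properties: every vertex lies in some bag; for every edge, both endpoints lie together in some bag; and for every vertex, the bags containing it form a connected subtree. Here bags containing vertex c are not connected in the tree, so the decomposition is invalid.

No — bags containing vertex c are not connected in the tree.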